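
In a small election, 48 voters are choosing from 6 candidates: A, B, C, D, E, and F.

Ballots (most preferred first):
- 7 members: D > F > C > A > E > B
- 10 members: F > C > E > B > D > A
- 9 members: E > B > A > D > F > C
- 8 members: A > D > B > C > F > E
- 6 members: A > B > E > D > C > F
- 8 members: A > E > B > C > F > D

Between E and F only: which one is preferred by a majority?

E is ranked above F on 23 ballots; F above E on 25.

F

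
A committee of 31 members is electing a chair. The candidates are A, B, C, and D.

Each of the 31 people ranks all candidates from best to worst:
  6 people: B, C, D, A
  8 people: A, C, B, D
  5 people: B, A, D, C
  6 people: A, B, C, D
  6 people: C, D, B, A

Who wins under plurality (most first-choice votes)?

A

First-place votes: A 14, B 11, C 6, D 0.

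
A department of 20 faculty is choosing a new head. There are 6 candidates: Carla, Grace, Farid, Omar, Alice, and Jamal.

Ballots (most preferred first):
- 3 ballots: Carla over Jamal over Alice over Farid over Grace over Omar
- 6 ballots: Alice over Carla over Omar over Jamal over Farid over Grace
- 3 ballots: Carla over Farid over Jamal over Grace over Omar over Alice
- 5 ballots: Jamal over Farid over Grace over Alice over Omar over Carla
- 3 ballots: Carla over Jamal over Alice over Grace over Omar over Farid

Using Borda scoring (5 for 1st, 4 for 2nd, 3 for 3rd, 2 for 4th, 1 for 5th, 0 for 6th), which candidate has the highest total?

Jamal

Carla: 3×5 + 6×4 + 3×5 + 5×0 + 3×5 = 69
Grace: 3×1 + 6×0 + 3×2 + 5×3 + 3×2 = 30
Farid: 3×2 + 6×1 + 3×4 + 5×4 + 3×0 = 44
Omar: 3×0 + 6×3 + 3×1 + 5×1 + 3×1 = 29
Alice: 3×3 + 6×5 + 3×0 + 5×2 + 3×3 = 58
Jamal: 3×4 + 6×2 + 3×3 + 5×5 + 3×4 = 70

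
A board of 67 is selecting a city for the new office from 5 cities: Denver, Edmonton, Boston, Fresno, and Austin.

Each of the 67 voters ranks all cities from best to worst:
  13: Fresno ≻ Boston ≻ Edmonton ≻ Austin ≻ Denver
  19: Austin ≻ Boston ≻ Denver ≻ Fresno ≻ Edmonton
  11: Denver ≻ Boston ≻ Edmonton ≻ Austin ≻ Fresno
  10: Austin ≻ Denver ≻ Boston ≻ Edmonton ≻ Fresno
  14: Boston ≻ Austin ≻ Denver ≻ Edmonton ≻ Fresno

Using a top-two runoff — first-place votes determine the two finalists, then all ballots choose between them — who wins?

Round 1 first-place votes: Denver 11, Edmonton 0, Boston 14, Fresno 13, Austin 29. Austin and Boston advance.
Runoff: Austin is ranked above Boston on 29 ballots, Boston above Austin on 38.

Boston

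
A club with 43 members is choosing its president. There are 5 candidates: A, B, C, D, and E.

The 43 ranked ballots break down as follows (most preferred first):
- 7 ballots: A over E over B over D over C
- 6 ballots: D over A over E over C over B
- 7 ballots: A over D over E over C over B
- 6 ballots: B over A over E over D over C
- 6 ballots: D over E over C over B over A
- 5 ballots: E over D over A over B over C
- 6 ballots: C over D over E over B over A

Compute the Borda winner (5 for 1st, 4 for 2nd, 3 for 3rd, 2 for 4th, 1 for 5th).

A: 7×5 + 6×4 + 7×5 + 6×4 + 6×1 + 5×3 + 6×1 = 145
B: 7×3 + 6×1 + 7×1 + 6×5 + 6×2 + 5×2 + 6×2 = 98
C: 7×1 + 6×2 + 7×2 + 6×1 + 6×3 + 5×1 + 6×5 = 92
D: 7×2 + 6×5 + 7×4 + 6×2 + 6×5 + 5×4 + 6×4 = 158
E: 7×4 + 6×3 + 7×3 + 6×3 + 6×4 + 5×5 + 6×3 = 152

D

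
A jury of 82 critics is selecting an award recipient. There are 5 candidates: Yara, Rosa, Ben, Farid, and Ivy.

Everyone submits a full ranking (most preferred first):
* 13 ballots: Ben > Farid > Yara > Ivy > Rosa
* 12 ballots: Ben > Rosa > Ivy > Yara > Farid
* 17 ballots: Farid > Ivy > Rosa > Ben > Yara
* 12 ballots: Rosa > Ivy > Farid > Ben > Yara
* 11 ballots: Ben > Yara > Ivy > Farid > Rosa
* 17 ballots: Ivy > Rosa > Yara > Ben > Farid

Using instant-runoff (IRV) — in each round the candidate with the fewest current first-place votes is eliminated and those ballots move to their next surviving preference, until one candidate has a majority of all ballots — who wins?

Round 1: Yara 0, Rosa 12, Ben 36, Farid 17, Ivy 17. Yara eliminated.
Round 2: Rosa 12, Ben 36, Farid 17, Ivy 17. Rosa eliminated.
Round 3: Ben 36, Farid 17, Ivy 29. Farid eliminated.
Round 4: Ben 36, Ivy 46. Ivy has a majority (≥42).

Ivy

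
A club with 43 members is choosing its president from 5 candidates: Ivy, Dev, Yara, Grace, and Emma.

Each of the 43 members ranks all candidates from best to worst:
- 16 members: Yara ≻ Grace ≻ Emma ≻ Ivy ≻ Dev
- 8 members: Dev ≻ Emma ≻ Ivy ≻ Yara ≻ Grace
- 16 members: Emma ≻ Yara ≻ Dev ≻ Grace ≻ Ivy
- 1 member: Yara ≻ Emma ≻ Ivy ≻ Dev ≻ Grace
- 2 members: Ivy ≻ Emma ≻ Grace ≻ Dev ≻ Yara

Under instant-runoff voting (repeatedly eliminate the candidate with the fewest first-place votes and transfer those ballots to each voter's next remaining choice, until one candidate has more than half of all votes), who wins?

Emma

Round 1: Ivy 2, Dev 8, Yara 17, Grace 0, Emma 16. Grace eliminated.
Round 2: Ivy 2, Dev 8, Yara 17, Emma 16. Ivy eliminated.
Round 3: Dev 8, Yara 17, Emma 18. Dev eliminated.
Round 4: Yara 17, Emma 26. Emma has a majority (≥22).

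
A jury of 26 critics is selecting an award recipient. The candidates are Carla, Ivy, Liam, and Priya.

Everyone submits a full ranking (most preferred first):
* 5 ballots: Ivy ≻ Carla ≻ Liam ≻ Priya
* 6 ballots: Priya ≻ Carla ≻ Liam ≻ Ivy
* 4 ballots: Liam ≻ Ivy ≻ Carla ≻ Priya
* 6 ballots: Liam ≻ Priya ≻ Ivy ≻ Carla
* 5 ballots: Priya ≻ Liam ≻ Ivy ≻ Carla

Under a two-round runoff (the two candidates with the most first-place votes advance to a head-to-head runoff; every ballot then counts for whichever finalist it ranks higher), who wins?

Liam

Round 1 first-place votes: Carla 0, Ivy 5, Liam 10, Priya 11. Priya and Liam advance.
Runoff: Priya is ranked above Liam on 11 ballots, Liam above Priya on 15.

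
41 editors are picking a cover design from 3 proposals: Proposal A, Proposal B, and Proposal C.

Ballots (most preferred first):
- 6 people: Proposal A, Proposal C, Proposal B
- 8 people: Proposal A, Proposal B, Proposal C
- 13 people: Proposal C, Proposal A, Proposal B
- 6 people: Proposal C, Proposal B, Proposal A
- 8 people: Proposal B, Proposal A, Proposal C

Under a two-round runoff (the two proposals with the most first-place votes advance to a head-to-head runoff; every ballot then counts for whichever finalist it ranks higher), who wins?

Proposal A

Round 1 first-place votes: Proposal A 14, Proposal B 8, Proposal C 19. Proposal C and Proposal A advance.
Runoff: Proposal C is ranked above Proposal A on 19 ballots, Proposal A above Proposal C on 22.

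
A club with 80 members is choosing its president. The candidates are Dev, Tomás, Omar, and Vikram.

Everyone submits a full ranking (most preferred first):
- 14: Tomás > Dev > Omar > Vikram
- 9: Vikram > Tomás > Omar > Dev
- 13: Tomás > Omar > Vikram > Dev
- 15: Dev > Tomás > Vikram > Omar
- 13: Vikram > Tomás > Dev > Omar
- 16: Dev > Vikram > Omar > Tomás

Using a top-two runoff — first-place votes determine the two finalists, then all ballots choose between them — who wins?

Round 1 first-place votes: Dev 31, Tomás 27, Omar 0, Vikram 22. Dev and Tomás advance.
Runoff: Dev is ranked above Tomás on 31 ballots, Tomás above Dev on 49.

Tomás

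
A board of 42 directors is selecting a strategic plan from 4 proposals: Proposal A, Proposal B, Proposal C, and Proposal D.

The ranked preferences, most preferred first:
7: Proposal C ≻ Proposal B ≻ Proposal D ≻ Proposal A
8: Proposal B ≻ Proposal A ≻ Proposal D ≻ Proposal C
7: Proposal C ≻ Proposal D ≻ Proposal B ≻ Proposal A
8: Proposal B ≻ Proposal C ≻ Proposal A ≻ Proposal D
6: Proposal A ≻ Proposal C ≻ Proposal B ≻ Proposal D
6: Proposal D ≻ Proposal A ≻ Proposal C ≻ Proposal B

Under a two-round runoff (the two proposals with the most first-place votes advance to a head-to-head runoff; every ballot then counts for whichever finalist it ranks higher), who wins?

Proposal C

Round 1 first-place votes: Proposal A 6, Proposal B 16, Proposal C 14, Proposal D 6. Proposal B and Proposal C advance.
Runoff: Proposal B is ranked above Proposal C on 16 ballots, Proposal C above Proposal B on 26.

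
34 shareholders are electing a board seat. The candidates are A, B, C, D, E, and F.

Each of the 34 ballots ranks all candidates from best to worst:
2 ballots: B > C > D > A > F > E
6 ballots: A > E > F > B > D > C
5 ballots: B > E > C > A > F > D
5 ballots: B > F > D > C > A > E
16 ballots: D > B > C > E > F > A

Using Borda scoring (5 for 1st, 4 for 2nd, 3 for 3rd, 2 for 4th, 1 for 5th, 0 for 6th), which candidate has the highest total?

B

A: 2×2 + 6×5 + 5×2 + 5×1 + 16×0 = 49
B: 2×5 + 6×2 + 5×5 + 5×5 + 16×4 = 136
C: 2×4 + 6×0 + 5×3 + 5×2 + 16×3 = 81
D: 2×3 + 6×1 + 5×0 + 5×3 + 16×5 = 107
E: 2×0 + 6×4 + 5×4 + 5×0 + 16×2 = 76
F: 2×1 + 6×3 + 5×1 + 5×4 + 16×1 = 61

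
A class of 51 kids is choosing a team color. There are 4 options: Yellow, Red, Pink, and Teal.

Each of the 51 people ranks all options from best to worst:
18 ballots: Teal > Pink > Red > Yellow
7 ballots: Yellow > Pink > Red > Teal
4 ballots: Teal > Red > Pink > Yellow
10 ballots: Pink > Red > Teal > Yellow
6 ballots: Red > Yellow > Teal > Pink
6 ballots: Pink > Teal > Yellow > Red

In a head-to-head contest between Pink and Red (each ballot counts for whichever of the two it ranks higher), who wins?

Pink is ranked above Red on 41 ballots; Red above Pink on 10.

Pink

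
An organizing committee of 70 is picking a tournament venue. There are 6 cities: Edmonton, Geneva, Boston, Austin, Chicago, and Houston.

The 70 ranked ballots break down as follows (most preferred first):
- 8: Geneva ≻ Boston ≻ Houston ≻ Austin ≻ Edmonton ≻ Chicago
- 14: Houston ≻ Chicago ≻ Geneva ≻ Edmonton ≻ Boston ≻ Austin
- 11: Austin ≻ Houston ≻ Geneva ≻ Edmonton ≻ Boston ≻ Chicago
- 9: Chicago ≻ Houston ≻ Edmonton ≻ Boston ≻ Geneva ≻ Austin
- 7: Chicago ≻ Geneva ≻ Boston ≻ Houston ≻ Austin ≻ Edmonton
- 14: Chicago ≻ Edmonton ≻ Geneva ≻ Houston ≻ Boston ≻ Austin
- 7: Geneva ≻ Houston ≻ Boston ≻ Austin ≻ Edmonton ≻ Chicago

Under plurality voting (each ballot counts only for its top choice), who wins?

First-place votes: Edmonton 0, Geneva 15, Boston 0, Austin 11, Chicago 30, Houston 14.

Chicago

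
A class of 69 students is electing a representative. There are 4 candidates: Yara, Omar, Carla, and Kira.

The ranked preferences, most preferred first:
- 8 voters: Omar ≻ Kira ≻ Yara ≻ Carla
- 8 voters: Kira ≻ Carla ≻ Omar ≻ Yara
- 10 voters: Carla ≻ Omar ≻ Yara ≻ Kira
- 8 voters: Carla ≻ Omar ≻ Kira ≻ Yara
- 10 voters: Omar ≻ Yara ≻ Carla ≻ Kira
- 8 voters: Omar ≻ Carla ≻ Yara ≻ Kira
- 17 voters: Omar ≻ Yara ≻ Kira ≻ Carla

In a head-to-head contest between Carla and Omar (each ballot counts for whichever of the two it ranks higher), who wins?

Carla is ranked above Omar on 26 ballots; Omar above Carla on 43.

Omar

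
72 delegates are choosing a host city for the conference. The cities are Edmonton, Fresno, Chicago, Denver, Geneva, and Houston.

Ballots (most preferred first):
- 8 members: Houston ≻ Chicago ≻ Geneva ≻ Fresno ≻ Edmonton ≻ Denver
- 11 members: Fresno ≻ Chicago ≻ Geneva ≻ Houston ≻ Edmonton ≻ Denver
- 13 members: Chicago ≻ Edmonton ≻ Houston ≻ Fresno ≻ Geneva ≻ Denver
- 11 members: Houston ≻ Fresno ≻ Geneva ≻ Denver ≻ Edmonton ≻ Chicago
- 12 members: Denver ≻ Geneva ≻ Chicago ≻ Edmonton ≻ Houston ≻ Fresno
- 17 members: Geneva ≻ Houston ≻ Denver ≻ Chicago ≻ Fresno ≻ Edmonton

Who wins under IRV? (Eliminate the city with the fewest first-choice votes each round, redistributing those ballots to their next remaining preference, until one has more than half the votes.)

Round 1: Edmonton 0, Fresno 11, Chicago 13, Denver 12, Geneva 17, Houston 19. Edmonton eliminated.
Round 2: Fresno 11, Chicago 13, Denver 12, Geneva 17, Houston 19. Fresno eliminated.
Round 3: Chicago 24, Denver 12, Geneva 17, Houston 19. Denver eliminated.
Round 4: Chicago 24, Geneva 29, Houston 19. Houston eliminated.
Round 5: Chicago 32, Geneva 40. Geneva has a majority (≥37).

Geneva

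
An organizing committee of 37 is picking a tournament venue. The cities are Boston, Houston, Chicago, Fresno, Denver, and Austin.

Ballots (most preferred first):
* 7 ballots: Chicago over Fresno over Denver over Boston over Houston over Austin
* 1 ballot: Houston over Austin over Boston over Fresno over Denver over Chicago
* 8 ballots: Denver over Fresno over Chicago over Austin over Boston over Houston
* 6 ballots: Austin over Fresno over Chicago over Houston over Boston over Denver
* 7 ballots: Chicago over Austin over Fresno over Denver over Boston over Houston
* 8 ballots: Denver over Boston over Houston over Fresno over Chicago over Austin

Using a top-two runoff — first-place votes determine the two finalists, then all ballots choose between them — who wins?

Round 1 first-place votes: Boston 0, Houston 1, Chicago 14, Fresno 0, Denver 16, Austin 6. Denver and Chicago advance.
Runoff: Denver is ranked above Chicago on 17 ballots, Chicago above Denver on 20.

Chicago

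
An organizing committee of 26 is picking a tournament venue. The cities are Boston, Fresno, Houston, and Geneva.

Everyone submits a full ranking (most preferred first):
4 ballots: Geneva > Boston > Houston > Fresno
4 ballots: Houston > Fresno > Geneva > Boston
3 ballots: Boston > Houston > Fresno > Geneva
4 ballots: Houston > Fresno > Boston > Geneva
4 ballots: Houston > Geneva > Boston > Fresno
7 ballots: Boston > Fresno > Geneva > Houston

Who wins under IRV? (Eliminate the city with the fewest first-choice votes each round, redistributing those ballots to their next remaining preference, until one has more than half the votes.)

Round 1: Boston 10, Fresno 0, Houston 12, Geneva 4. Fresno eliminated.
Round 2: Boston 10, Houston 12, Geneva 4. Geneva eliminated.
Round 3: Boston 14, Houston 12. Boston has a majority (≥14).

Boston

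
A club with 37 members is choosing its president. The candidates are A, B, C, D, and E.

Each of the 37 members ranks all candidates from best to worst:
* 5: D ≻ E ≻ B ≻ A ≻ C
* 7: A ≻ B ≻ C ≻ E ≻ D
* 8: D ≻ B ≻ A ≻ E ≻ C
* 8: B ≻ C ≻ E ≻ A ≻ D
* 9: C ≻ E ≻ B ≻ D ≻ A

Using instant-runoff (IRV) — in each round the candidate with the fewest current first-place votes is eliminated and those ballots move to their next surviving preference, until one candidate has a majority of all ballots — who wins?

B

Round 1: A 7, B 8, C 9, D 13, E 0. E eliminated.
Round 2: A 7, B 8, C 9, D 13. A eliminated.
Round 3: B 15, C 9, D 13. C eliminated.
Round 4: B 24, D 13. B has a majority (≥19).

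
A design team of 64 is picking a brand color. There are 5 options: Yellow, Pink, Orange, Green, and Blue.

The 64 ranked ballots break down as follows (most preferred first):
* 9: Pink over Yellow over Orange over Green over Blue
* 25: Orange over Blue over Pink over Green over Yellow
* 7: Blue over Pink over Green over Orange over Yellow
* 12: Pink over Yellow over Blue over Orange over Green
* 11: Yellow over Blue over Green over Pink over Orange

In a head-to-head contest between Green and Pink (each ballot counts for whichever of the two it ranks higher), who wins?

Pink

Green is ranked above Pink on 11 ballots; Pink above Green on 53.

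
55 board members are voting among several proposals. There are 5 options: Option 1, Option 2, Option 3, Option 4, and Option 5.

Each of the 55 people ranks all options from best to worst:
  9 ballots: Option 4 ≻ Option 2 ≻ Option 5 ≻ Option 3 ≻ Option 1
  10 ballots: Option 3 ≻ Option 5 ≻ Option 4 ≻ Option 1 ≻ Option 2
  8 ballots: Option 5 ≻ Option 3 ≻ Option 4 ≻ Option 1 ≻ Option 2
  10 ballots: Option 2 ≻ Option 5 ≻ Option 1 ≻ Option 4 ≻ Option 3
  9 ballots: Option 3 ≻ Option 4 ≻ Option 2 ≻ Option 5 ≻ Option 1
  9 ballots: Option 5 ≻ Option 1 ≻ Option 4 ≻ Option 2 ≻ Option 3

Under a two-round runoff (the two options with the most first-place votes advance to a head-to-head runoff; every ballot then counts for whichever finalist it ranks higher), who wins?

Option 5

Round 1 first-place votes: Option 1 0, Option 2 10, Option 3 19, Option 4 9, Option 5 17. Option 3 and Option 5 advance.
Runoff: Option 3 is ranked above Option 5 on 19 ballots, Option 5 above Option 3 on 36.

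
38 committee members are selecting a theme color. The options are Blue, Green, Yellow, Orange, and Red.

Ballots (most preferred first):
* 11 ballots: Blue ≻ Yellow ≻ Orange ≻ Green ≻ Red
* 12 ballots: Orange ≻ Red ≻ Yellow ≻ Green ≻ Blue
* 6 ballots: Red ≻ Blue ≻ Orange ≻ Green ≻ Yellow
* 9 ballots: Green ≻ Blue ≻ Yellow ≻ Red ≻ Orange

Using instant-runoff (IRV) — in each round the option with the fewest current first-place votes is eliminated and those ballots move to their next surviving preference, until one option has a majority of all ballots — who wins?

Blue

Round 1: Blue 11, Green 9, Yellow 0, Orange 12, Red 6. Yellow eliminated.
Round 2: Blue 11, Green 9, Orange 12, Red 6. Red eliminated.
Round 3: Blue 17, Green 9, Orange 12. Green eliminated.
Round 4: Blue 26, Orange 12. Blue has a majority (≥20).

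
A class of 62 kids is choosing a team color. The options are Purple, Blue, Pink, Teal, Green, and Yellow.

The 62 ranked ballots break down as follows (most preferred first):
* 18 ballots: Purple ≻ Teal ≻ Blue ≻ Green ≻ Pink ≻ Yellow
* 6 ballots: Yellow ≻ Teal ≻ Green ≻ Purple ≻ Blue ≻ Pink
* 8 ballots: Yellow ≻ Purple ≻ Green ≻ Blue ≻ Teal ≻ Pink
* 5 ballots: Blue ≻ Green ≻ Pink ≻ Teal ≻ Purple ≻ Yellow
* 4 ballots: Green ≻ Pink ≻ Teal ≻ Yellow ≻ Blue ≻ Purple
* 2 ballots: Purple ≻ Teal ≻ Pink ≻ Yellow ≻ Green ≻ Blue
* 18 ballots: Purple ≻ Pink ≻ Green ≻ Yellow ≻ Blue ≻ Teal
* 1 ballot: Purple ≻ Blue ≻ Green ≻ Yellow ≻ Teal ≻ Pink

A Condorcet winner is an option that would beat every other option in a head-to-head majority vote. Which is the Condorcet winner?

Purple vs Blue: 53–9
Purple vs Pink: 53–9
Purple vs Teal: 47–15
Purple vs Green: 47–15
Purple vs Yellow: 44–18
Purple beats every other option.

Purple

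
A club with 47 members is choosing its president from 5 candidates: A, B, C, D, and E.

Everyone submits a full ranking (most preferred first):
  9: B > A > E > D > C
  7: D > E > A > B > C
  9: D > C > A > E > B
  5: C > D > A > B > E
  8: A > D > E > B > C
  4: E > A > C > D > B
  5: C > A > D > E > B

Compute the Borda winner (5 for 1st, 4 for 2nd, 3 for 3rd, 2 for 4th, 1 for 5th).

A: 9×4 + 7×3 + 9×3 + 5×3 + 8×5 + 4×4 + 5×4 = 175
B: 9×5 + 7×2 + 9×1 + 5×2 + 8×2 + 4×1 + 5×1 = 103
C: 9×1 + 7×1 + 9×4 + 5×5 + 8×1 + 4×3 + 5×5 = 122
D: 9×2 + 7×5 + 9×5 + 5×4 + 8×4 + 4×2 + 5×3 = 173
E: 9×3 + 7×4 + 9×2 + 5×1 + 8×3 + 4×5 + 5×2 = 132

A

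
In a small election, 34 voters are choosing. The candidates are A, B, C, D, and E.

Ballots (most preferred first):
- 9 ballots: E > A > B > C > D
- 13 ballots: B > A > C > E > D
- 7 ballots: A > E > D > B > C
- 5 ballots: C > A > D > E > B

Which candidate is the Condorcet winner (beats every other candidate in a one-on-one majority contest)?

A vs B: 21–13
A vs C: 29–5
A vs D: 34–0
A vs E: 25–9
A beats every other candidate.

A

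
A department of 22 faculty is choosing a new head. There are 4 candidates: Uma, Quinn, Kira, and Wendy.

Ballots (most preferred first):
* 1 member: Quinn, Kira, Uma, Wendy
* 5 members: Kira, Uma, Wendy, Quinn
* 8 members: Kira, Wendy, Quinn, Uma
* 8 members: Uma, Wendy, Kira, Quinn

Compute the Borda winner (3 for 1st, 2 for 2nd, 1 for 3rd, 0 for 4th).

Kira

Uma: 1×1 + 5×2 + 8×0 + 8×3 = 35
Quinn: 1×3 + 5×0 + 8×1 + 8×0 = 11
Kira: 1×2 + 5×3 + 8×3 + 8×1 = 49
Wendy: 1×0 + 5×1 + 8×2 + 8×2 = 37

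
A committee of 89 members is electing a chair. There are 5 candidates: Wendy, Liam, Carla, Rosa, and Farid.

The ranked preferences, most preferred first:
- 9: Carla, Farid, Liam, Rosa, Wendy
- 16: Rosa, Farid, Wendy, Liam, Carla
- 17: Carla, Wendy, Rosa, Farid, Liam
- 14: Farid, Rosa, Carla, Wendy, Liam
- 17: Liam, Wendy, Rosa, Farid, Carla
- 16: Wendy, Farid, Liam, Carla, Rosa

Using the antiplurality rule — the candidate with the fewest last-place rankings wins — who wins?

Farid

Last-place votes: Wendy 9, Liam 31, Carla 33, Rosa 16, Farid 0.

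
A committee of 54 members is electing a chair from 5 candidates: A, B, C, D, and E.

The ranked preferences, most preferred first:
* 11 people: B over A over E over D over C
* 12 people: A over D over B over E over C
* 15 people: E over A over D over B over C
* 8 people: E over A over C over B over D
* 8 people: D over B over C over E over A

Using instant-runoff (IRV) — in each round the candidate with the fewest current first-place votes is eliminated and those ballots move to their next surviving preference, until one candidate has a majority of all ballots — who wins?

B

Round 1: A 12, B 11, C 0, D 8, E 23. C eliminated.
Round 2: A 12, B 11, D 8, E 23. D eliminated.
Round 3: A 12, B 19, E 23. A eliminated.
Round 4: B 31, E 23. B has a majority (≥28).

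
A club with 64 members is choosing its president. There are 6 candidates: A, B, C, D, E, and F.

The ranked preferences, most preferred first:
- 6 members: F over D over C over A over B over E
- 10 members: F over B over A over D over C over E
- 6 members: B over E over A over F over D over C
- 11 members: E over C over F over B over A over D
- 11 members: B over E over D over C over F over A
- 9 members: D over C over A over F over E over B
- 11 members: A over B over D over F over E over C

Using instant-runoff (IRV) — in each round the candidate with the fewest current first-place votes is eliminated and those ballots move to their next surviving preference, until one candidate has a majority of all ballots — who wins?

Round 1: A 11, B 17, C 0, D 9, E 11, F 16. C eliminated.
Round 2: A 11, B 17, D 9, E 11, F 16. D eliminated.
Round 3: A 20, B 17, E 11, F 16. E eliminated.
Round 4: A 20, B 17, F 27. B eliminated.
Round 5: A 26, F 38. F has a majority (≥33).

F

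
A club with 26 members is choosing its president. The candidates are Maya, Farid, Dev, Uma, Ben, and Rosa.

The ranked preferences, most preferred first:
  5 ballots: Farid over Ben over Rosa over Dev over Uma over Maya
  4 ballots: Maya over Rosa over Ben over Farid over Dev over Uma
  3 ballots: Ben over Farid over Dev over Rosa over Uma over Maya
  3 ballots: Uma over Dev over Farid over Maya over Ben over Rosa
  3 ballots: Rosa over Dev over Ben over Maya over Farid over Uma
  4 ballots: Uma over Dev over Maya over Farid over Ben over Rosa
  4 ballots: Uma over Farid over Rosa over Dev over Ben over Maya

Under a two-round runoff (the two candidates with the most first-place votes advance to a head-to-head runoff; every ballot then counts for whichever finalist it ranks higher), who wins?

Round 1 first-place votes: Maya 4, Farid 5, Dev 0, Uma 11, Ben 3, Rosa 3. Uma and Farid advance.
Runoff: Uma is ranked above Farid on 11 ballots, Farid above Uma on 15.

Farid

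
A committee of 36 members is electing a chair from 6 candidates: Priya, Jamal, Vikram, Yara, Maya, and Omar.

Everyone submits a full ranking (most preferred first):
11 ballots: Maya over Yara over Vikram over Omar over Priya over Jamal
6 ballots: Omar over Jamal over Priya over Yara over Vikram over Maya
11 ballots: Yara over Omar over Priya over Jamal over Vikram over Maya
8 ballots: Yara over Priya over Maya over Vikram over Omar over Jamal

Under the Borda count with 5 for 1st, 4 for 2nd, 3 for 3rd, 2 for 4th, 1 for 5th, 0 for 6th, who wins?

Priya: 11×1 + 6×3 + 11×3 + 8×4 = 94
Jamal: 11×0 + 6×4 + 11×2 + 8×0 = 46
Vikram: 11×3 + 6×1 + 11×1 + 8×2 = 66
Yara: 11×4 + 6×2 + 11×5 + 8×5 = 151
Maya: 11×5 + 6×0 + 11×0 + 8×3 = 79
Omar: 11×2 + 6×5 + 11×4 + 8×1 = 104

Yara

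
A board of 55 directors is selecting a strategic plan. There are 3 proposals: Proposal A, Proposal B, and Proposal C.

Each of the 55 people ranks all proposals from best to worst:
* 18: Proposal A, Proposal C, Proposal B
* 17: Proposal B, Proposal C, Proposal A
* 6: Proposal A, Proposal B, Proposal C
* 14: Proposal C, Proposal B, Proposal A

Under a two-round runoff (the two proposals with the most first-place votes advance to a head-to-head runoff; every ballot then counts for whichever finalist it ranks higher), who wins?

Round 1 first-place votes: Proposal A 24, Proposal B 17, Proposal C 14. Proposal A and Proposal B advance.
Runoff: Proposal A is ranked above Proposal B on 24 ballots, Proposal B above Proposal A on 31.

Proposal B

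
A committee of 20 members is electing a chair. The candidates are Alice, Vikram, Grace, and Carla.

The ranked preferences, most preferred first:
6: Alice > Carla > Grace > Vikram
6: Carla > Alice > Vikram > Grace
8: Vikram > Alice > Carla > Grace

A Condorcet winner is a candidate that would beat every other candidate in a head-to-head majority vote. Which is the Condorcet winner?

Alice

Alice vs Vikram: 12–8
Alice vs Grace: 20–0
Alice vs Carla: 14–6
Alice beats every other candidate.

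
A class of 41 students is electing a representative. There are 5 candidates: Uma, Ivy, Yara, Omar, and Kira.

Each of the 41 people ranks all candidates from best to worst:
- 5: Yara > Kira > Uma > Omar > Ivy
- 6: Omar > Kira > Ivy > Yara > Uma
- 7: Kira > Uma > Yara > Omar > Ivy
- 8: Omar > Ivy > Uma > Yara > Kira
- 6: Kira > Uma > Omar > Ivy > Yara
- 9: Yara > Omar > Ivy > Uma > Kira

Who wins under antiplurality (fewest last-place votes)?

Omar

Last-place votes: Uma 6, Ivy 12, Yara 6, Omar 0, Kira 17.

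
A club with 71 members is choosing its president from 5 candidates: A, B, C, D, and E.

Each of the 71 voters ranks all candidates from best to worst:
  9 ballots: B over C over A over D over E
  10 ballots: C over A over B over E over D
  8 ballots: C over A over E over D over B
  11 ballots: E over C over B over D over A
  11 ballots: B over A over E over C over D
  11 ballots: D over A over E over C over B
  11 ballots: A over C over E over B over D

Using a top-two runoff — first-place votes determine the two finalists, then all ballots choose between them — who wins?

Round 1 first-place votes: A 11, B 20, C 18, D 11, E 11. B and C advance.
Runoff: B is ranked above C on 20 ballots, C above B on 51.

C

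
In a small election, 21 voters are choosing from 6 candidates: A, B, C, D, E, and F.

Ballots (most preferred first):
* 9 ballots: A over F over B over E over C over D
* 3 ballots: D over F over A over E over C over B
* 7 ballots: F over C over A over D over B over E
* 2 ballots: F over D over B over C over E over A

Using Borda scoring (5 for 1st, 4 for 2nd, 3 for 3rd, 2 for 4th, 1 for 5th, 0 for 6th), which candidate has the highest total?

F

A: 9×5 + 3×3 + 7×3 + 2×0 = 75
B: 9×3 + 3×0 + 7×1 + 2×3 = 40
C: 9×1 + 3×1 + 7×4 + 2×2 = 44
D: 9×0 + 3×5 + 7×2 + 2×4 = 37
E: 9×2 + 3×2 + 7×0 + 2×1 = 26
F: 9×4 + 3×4 + 7×5 + 2×5 = 93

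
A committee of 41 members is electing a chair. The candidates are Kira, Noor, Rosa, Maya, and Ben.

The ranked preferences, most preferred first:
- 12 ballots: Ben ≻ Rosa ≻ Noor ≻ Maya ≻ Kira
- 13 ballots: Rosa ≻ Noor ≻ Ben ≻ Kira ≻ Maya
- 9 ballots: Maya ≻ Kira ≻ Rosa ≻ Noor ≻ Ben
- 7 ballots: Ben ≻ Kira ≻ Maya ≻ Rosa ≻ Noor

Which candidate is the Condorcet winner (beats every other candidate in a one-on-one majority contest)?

Rosa vs Kira: 25–16
Rosa vs Noor: 41–0
Rosa vs Maya: 25–16
Rosa vs Ben: 22–19
Rosa beats every other candidate.

Rosa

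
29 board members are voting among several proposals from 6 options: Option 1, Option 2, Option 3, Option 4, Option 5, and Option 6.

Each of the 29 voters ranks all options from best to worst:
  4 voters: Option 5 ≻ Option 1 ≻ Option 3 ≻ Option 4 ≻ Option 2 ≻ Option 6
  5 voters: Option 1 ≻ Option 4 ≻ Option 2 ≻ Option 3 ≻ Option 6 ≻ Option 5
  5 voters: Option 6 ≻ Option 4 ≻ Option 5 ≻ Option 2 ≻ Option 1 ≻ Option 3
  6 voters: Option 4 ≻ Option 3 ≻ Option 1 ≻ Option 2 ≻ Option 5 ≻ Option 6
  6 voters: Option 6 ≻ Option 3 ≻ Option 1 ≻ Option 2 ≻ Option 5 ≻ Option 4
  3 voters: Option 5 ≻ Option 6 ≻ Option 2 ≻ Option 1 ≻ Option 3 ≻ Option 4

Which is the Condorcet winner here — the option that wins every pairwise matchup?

Option 1 vs Option 2: 21–8
Option 1 vs Option 3: 17–12
Option 1 vs Option 4: 18–11
Option 1 vs Option 5: 17–12
Option 1 vs Option 6: 15–14
Option 1 beats every other option.

Option 1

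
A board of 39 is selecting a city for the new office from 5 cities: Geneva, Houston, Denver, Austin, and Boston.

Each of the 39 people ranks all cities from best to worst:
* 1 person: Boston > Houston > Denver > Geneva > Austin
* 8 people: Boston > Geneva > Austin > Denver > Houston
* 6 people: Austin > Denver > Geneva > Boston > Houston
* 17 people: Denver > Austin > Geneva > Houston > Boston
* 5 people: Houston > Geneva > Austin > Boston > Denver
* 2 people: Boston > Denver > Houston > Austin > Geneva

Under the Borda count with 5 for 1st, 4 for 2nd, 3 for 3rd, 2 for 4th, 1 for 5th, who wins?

Geneva: 1×2 + 8×4 + 6×3 + 17×3 + 5×4 + 2×1 = 125
Houston: 1×4 + 8×1 + 6×1 + 17×2 + 5×5 + 2×3 = 83
Denver: 1×3 + 8×2 + 6×4 + 17×5 + 5×1 + 2×4 = 141
Austin: 1×1 + 8×3 + 6×5 + 17×4 + 5×3 + 2×2 = 142
Boston: 1×5 + 8×5 + 6×2 + 17×1 + 5×2 + 2×5 = 94

Austin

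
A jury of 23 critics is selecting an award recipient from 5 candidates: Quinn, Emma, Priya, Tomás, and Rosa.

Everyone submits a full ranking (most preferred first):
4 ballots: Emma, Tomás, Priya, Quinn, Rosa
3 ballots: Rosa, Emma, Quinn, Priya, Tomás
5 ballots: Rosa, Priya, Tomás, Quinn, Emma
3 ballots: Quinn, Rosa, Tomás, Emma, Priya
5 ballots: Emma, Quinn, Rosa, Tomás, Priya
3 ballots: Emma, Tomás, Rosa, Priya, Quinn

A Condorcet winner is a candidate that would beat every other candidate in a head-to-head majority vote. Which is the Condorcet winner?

Emma

Emma vs Quinn: 15–8
Emma vs Priya: 18–5
Emma vs Tomás: 15–8
Emma vs Rosa: 12–11
Emma beats every other candidate.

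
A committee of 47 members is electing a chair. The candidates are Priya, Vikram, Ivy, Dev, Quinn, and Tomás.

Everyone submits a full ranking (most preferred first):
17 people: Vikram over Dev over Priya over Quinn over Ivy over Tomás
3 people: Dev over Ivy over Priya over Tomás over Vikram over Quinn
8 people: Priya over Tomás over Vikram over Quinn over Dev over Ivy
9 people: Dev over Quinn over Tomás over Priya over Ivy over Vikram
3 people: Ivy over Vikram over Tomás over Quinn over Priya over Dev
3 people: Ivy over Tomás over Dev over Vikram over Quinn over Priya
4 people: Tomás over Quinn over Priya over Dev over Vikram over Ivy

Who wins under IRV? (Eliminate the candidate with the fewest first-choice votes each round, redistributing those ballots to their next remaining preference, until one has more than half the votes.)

Round 1: Priya 8, Vikram 17, Ivy 6, Dev 12, Quinn 0, Tomás 4. Quinn eliminated.
Round 2: Priya 8, Vikram 17, Ivy 6, Dev 12, Tomás 4. Tomás eliminated.
Round 3: Priya 12, Vikram 17, Ivy 6, Dev 12. Ivy eliminated.
Round 4: Priya 12, Vikram 20, Dev 15. Priya eliminated.
Round 5: Vikram 28, Dev 19. Vikram has a majority (≥24).

Vikram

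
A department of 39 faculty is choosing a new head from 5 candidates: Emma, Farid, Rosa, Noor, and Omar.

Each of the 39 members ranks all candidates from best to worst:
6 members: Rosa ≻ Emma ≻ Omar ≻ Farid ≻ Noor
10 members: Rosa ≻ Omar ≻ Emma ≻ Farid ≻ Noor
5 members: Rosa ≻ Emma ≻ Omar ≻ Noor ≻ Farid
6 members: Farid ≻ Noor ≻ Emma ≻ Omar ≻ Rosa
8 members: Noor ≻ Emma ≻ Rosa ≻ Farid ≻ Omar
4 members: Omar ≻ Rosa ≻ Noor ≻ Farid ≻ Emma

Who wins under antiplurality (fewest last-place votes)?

Last-place votes: Emma 4, Farid 5, Rosa 6, Noor 16, Omar 8.

Emma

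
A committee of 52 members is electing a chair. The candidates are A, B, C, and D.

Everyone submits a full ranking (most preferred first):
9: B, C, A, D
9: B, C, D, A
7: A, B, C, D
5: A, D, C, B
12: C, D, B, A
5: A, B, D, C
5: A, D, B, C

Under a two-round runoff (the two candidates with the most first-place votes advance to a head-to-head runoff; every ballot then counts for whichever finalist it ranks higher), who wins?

Round 1 first-place votes: A 22, B 18, C 12, D 0. A and B advance.
Runoff: A is ranked above B on 22 ballots, B above A on 30.

B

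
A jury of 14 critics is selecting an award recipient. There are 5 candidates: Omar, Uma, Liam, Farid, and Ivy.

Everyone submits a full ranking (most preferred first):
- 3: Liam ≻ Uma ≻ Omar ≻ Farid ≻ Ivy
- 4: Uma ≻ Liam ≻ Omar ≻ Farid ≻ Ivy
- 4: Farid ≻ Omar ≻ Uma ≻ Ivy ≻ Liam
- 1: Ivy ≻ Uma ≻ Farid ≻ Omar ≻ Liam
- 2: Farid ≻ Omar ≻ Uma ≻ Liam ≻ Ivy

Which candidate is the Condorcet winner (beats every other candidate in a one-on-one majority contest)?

Uma vs Omar: 8–6
Uma vs Liam: 11–3
Uma vs Farid: 8–6
Uma vs Ivy: 13–1
Uma beats every other candidate.

Uma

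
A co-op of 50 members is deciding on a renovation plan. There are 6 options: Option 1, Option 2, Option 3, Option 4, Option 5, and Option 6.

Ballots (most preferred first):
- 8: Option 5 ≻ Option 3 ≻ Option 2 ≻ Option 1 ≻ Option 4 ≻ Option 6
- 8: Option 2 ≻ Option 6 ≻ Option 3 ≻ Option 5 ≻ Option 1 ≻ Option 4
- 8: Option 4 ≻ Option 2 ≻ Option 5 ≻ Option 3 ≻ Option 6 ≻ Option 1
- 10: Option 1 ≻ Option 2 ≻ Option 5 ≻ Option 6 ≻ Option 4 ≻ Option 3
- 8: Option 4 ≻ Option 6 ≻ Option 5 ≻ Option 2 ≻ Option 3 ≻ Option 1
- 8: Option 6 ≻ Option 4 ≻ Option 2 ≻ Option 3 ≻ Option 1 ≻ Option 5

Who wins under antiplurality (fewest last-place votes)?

Last-place votes: Option 1 16, Option 2 0, Option 3 10, Option 4 8, Option 5 8, Option 6 8.

Option 2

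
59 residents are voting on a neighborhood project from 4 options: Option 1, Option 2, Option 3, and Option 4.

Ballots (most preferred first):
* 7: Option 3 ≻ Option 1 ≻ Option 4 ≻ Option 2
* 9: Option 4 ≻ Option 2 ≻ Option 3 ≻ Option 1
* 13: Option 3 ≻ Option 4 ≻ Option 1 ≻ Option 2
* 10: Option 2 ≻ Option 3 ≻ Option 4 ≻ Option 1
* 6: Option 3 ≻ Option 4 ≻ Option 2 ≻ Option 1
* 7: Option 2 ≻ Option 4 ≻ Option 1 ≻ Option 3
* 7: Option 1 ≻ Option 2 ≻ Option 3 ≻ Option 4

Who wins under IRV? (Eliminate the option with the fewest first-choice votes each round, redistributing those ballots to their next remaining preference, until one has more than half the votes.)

Round 1: Option 1 7, Option 2 17, Option 3 26, Option 4 9. Option 1 eliminated.
Round 2: Option 2 24, Option 3 26, Option 4 9. Option 4 eliminated.
Round 3: Option 2 33, Option 3 26. Option 2 has a majority (≥30).

Option 2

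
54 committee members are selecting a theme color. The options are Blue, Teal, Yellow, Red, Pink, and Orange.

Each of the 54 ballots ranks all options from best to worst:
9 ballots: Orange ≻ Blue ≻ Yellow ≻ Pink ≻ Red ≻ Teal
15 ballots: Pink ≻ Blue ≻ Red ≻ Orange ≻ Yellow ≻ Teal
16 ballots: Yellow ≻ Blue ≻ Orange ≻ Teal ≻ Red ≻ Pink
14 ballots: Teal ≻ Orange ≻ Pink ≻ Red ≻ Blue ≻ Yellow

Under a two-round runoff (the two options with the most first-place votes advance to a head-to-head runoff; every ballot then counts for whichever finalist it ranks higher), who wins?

Round 1 first-place votes: Blue 0, Teal 14, Yellow 16, Red 0, Pink 15, Orange 9. Yellow and Pink advance.
Runoff: Yellow is ranked above Pink on 25 ballots, Pink above Yellow on 29.

Pink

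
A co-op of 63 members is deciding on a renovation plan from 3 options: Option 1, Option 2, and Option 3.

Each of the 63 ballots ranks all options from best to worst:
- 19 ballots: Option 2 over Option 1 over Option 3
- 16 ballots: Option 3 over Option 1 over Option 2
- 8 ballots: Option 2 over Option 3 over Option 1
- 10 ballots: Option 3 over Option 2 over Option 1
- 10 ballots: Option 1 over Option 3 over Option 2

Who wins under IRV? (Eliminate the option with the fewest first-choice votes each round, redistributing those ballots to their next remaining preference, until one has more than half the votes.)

Round 1: Option 1 10, Option 2 27, Option 3 26. Option 1 eliminated.
Round 2: Option 2 27, Option 3 36. Option 3 has a majority (≥32).

Option 3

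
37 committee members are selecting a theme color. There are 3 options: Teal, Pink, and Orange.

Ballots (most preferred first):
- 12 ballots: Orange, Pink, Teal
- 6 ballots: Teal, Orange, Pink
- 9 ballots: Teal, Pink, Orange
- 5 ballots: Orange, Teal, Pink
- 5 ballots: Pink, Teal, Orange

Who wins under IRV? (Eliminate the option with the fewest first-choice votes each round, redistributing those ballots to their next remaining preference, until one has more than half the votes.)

Round 1: Teal 15, Pink 5, Orange 17. Pink eliminated.
Round 2: Teal 20, Orange 17. Teal has a majority (≥19).

Teal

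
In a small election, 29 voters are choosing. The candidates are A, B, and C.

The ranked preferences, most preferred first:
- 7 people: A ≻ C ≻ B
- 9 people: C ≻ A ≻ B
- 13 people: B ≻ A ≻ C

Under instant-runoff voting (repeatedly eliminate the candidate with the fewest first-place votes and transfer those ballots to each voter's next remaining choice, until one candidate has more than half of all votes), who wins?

Round 1: A 7, B 13, C 9. A eliminated.
Round 2: B 13, C 16. C has a majority (≥15).

C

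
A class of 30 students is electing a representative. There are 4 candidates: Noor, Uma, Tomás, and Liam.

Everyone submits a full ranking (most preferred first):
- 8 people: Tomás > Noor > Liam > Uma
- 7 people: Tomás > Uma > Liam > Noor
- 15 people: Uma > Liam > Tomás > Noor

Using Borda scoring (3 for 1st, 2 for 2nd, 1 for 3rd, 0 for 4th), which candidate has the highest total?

Noor: 8×2 + 7×0 + 15×0 = 16
Uma: 8×0 + 7×2 + 15×3 = 59
Tomás: 8×3 + 7×3 + 15×1 = 60
Liam: 8×1 + 7×1 + 15×2 = 45

Tomás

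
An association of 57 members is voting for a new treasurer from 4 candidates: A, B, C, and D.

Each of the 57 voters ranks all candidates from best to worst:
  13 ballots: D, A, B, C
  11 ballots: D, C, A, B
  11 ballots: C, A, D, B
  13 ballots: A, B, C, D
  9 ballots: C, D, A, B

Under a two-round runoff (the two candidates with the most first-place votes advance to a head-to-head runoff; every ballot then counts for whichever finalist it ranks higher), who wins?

Round 1 first-place votes: A 13, B 0, C 20, D 24. D and C advance.
Runoff: D is ranked above C on 24 ballots, C above D on 33.

C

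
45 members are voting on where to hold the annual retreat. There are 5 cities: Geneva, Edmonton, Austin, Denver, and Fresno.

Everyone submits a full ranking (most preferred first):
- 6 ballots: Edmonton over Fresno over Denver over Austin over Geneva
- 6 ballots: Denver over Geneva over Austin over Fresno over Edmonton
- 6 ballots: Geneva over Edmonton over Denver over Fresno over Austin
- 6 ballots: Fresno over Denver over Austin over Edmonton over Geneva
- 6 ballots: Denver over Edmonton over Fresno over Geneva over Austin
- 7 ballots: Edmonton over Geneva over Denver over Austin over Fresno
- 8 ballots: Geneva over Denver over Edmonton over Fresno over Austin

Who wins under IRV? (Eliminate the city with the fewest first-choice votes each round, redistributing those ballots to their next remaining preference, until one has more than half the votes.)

Round 1: Geneva 14, Edmonton 13, Austin 0, Denver 12, Fresno 6. Austin eliminated.
Round 2: Geneva 14, Edmonton 13, Denver 12, Fresno 6. Fresno eliminated.
Round 3: Geneva 14, Edmonton 13, Denver 18. Edmonton eliminated.
Round 4: Geneva 21, Denver 24. Denver has a majority (≥23).

Denver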